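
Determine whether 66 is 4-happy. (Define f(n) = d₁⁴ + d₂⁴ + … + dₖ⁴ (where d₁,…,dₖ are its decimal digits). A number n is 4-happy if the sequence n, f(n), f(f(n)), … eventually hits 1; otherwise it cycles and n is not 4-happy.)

66 → 6⁴ + 6⁴ = 2592
2592 → 2⁴ + 5⁴ + 9⁴ + 2⁴ = 7218
7218 → 7⁴ + 2⁴ + 1⁴ + 8⁴ = 6514
6514 → 6⁴ + 5⁴ + 1⁴ + 4⁴ = 2178
2178 → 2⁴ + 1⁴ + 7⁴ + 8⁴ = 6514  — 6514 already seen; the sequence cycles without reaching 1.

not 4-happy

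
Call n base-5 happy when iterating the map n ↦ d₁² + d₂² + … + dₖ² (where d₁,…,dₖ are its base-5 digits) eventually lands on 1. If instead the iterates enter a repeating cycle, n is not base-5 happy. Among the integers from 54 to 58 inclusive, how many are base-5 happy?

1

54: 54 → 20 → 16 → 10 → 4 → 16  (repeats 16)
55: 55 → 5 → 1  (reaches 1)
56: 56 → 6 → 2 → 4 → 16 → 10 → 4  (repeats 4)
57: 57 → 9 → 17 → 13 → 13  (repeats 13)
58: 58 → 14 → 20 → 16 → 10 → 4 → 16  (repeats 16)
base-5 happy: 55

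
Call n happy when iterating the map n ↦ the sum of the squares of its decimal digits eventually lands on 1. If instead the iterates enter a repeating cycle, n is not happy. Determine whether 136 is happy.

not happy

136 → 1² + 3² + 6² = 1 + 9 + 36 = 46
46 → 4² + 6² = 16 + 36 = 52
52 → 5² + 2² = 25 + 4 = 29
29 → 2² + 9² = 4 + 81 = 85
85 → 8² + 5² = 64 + 25 = 89
89 → 8² + 9² = 64 + 81 = 145
145 → 1² + 4² + 5² = 1 + 16 + 25 = 42
42 → 4² + 2² = 16 + 4 = 20
20 → 2² + 0² = 4 + 0 = 4
4 → 4² = 16
16 → 1² + 6² = 1 + 36 = 37
37 → 3² + 7² = 9 + 49 = 58
58 → 5² + 8² = 25 + 64 = 89  — 89 already seen; the sequence cycles without reaching 1.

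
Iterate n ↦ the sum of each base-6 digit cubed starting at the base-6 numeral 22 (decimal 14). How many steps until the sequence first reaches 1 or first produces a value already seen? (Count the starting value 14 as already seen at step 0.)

9

14 = (2,2)_6 → 2³ + 2³ = 8 + 8 = 16
16 = (2,4)_6 → 2³ + 4³ = 8 + 64 = 72
72 = (2,0,0)_6 → 2³ + 0³ + 0³ = 8 + 0 + 0 = 8
8 = (1,2)_6 → 1³ + 2³ = 1 + 8 = 9
9 = (1,3)_6 → 1³ + 3³ = 1 + 27 = 28
28 = (4,4)_6 → 4³ + 4³ = 64 + 64 = 128
128 = (3,3,2)_6 → 3³ + 3³ + 2³ = 27 + 27 + 8 = 62
62 = (1,4,2)_6 → 1³ + 4³ + 2³ = 1 + 64 + 8 = 73
73 = (2,0,1)_6 → 2³ + 0³ + 1³ = 8 + 0 + 1 = 9  — 9 repeats.
That took 9 steps.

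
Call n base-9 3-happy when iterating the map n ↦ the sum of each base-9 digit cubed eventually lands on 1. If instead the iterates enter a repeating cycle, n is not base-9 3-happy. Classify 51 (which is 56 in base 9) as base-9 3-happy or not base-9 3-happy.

base-9 3-happy

51 = (5,6)_9 → 5³ + 6³ = 341
341 = (4,1,8)_9 → 4³ + 1³ + 8³ = 577
577 = (7,1,1)_9 → 7³ + 1³ + 1³ = 345
345 = (4,2,3)_9 → 4³ + 2³ + 3³ = 99
99 = (1,2,0)_9 → 1³ + 2³ + 0³ = 9
9 = (1,0)_9 → 1³ + 0³ = 1  — reached 1.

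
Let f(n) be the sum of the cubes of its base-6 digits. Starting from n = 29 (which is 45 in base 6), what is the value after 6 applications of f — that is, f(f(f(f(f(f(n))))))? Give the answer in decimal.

29 = (4,5)_6 → 4³ + 5³ = 189
189 = (5,1,3)_6 → 5³ + 1³ + 3³ = 153
153 = (4,1,3)_6 → 4³ + 1³ + 3³ = 92
92 = (2,3,2)_6 → 2³ + 3³ + 2³ = 43
43 = (1,1,1)_6 → 1³ + 1³ + 1³ = 3
3 = (3)_6 → 3³ = 27

27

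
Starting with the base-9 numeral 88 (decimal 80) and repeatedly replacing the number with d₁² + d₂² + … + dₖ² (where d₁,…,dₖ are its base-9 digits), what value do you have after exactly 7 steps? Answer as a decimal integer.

50

80 = (8,8)_9 → 8² + 8² = 128
128 = (1,5,2)_9 → 1² + 5² + 2² = 30
30 = (3,3)_9 → 3² + 3² = 18
18 = (2,0)_9 → 2² + 0² = 4
4 = (4)_9 → 4² = 16
16 = (1,7)_9 → 1² + 7² = 50
50 = (5,5)_9 → 5² + 5² = 50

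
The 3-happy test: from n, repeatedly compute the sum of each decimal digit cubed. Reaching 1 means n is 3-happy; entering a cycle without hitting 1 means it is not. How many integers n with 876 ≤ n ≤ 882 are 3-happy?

1

876: 876 → 1071 → 345 → 216 → 225 → 141 → 66 → 432 → 99 → 1458 → 702 → 351 → 153 → 153  (repeats 153)
877: 877 → 1198 → 1243 → 100 → 1  (reaches 1)
878: 878 → 1367 → 587 → 980 → 1241 → 74 → 407 → 407  (repeats 407)
879: 879 → 1584 → 702 → 351 → 153 → 153  (repeats 153)
880: 880 → 1024 → 73 → 370 → 370  (repeats 370)
881: 881 → 1025 → 134 → 92 → 737 → 713 → 371 → 371  (repeats 371)
882: 882 → 1032 → 36 → 243 → 99 → 1458 → 702 → 351 → 153 → 153  (repeats 153)
3-happy: 877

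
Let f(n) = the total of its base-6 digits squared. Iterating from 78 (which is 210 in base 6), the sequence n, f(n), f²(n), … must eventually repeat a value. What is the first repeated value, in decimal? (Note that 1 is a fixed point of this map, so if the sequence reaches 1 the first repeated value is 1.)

5

78 = (2,1,0)_6 → 2² + 1² + 0² = 4 + 1 + 0 = 5
5 = (5)_6 → 5² = 25
25 = (4,1)_6 → 4² + 1² = 16 + 1 = 17
17 = (2,5)_6 → 2² + 5² = 4 + 25 = 29
29 = (4,5)_6 → 4² + 5² = 16 + 25 = 41
41 = (1,0,5)_6 → 1² + 0² + 5² = 1 + 0 + 25 = 26
26 = (4,2)_6 → 4² + 2² = 16 + 4 = 20
20 = (3,2)_6 → 3² + 2² = 9 + 4 = 13
13 = (2,1)_6 → 2² + 1² = 4 + 1 = 5  — 5 already appeared earlier.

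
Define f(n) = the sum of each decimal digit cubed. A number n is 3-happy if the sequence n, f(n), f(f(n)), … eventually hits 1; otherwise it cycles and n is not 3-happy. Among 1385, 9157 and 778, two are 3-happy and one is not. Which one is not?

1385

1385: 1385 → 665 → 557 → 593 → 881 → 1025 → 134 → 92 → 737 → 713 → 371 → 371  — repeats 371 (not 3-happy)
9157: 9157 → 1198 → 1243 → 100 → 1  — reaches 1 (3-happy)
778: 778 → 1198 → 1243 → 100 → 1  — reaches 1 (3-happy)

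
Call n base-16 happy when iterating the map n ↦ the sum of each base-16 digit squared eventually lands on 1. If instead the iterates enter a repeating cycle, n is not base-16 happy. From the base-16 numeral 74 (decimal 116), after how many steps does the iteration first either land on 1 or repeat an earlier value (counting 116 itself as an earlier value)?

6

116 = (7,4)_16 → 7² + 4² = 65
65 = (4,1)_16 → 4² + 1² = 17
17 = (1,1)_16 → 1² + 1² = 2
2 = (2)_16 → 2² = 4
4 = (4)_16 → 4² = 16
16 = (1,0)_16 → 1² + 0² = 1  — reached 1.
That took 6 steps.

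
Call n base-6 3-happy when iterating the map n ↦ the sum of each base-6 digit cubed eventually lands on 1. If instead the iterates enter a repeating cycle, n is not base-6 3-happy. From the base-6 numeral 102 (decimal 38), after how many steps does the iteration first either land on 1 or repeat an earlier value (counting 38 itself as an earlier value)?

38 = (1,0,2)_6 → 1³ + 0³ + 2³ = 1 + 0 + 8 = 9
9 = (1,3)_6 → 1³ + 3³ = 1 + 27 = 28
28 = (4,4)_6 → 4³ + 4³ = 64 + 64 = 128
128 = (3,3,2)_6 → 3³ + 3³ + 2³ = 27 + 27 + 8 = 62
62 = (1,4,2)_6 → 1³ + 4³ + 2³ = 1 + 64 + 8 = 73
73 = (2,0,1)_6 → 2³ + 0³ + 1³ = 8 + 0 + 1 = 9  — 9 repeats.
That took 6 steps.

6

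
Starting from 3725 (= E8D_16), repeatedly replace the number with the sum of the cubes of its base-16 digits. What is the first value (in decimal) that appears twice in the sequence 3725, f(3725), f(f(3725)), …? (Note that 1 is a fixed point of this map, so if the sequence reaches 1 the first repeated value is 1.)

371

3725 = (14,8,13)_16 → 14³ + 8³ + 13³ = 2744 + 512 + 2197 = 5453
5453 = (1,5,4,13)_16 → 1³ + 5³ + 4³ + 13³ = 1 + 125 + 64 + 2197 = 2387
2387 = (9,5,3)_16 → 9³ + 5³ + 3³ = 729 + 125 + 27 = 881
881 = (3,7,1)_16 → 3³ + 7³ + 1³ = 27 + 343 + 1 = 371
371 = (1,7,3)_16 → 1³ + 7³ + 3³ = 1 + 343 + 27 = 371  — 371 already appeared earlier.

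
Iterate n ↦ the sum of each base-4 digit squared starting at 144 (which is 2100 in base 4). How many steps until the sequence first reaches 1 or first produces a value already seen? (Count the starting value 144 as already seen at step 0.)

4

144 = (2,1,0,0)_4 → 2² + 1² + 0² + 0² = 4 + 1 + 0 + 0 = 5
5 = (1,1)_4 → 1² + 1² = 1 + 1 = 2
2 = (2)_4 → 2² = 4
4 = (1,0)_4 → 1² + 0² = 1 + 0 = 1  — reached 1.
That took 4 steps.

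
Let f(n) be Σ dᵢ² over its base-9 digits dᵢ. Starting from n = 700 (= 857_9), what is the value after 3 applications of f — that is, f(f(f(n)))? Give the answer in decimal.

700 = (8,5,7)_9 → 8² + 5² + 7² = 64 + 25 + 49 = 138
138 = (1,6,3)_9 → 1² + 6² + 3² = 1 + 36 + 9 = 46
46 = (5,1)_9 → 5² + 1² = 25 + 1 = 26

26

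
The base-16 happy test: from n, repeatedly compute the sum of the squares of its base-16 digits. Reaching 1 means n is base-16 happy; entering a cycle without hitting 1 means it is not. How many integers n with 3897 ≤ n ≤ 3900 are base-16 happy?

3897: 3897 → 315 → 131 → 73 → 97 → 37 → 29 → 170 → 200 → 208 → 169 → 181 → 146 → 85 → 50 → 13 → 169  (repeats 169)
3898: 3898 → 334 → 213 → 194 → 148 → 97 → 37 → 29 → 170 → 200 → 208 → 169 → 181 → 146 → 85 → 50 → 13 → 169  (repeats 169)
3899: 3899 → 355 → 46 → 200 → 208 → 169 → 181 → 146 → 85 → 50 → 13 → 169  (repeats 169)
3900: 3900 → 378 → 150 → 117 → 74 → 116 → 65 → 17 → 2 → 4 → 16 → 1  (reaches 1)
base-16 happy: 3900

1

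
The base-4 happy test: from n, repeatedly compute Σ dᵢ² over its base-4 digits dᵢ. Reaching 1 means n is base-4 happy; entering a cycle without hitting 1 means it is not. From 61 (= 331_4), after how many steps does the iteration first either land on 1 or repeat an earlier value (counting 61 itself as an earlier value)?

5

61 = (3,3,1)_4 → 3² + 3² + 1² = 9 + 9 + 1 = 19
19 = (1,0,3)_4 → 1² + 0² + 3² = 1 + 0 + 9 = 10
10 = (2,2)_4 → 2² + 2² = 4 + 4 = 8
8 = (2,0)_4 → 2² + 0² = 4 + 0 = 4
4 = (1,0)_4 → 1² + 0² = 1 + 0 = 1  — reached 1.
That took 5 steps.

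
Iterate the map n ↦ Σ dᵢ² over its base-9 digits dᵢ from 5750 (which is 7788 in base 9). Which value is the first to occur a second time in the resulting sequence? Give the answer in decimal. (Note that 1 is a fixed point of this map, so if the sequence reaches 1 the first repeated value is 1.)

5750 = (7,7,8,8)_9 → 226
226 = (2,7,1)_9 → 54
54 = (6,0)_9 → 36
36 = (4,0)_9 → 16
16 = (1,7)_9 → 50
50 = (5,5)_9 → 50  — 50 already appeared earlier.

50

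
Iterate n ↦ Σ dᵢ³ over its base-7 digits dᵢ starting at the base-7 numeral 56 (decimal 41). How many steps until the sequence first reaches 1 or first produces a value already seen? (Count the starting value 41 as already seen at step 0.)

10

41 = (5,6)_7 → 5³ + 6³ = 125 + 216 = 341
341 = (6,6,5)_7 → 6³ + 6³ + 5³ = 216 + 216 + 125 = 557
557 = (1,4,2,4)_7 → 1³ + 4³ + 2³ + 4³ = 1 + 64 + 8 + 64 = 137
137 = (2,5,4)_7 → 2³ + 5³ + 4³ = 8 + 125 + 64 = 197
197 = (4,0,1)_7 → 4³ + 0³ + 1³ = 64 + 0 + 1 = 65
65 = (1,2,2)_7 → 1³ + 2³ + 2³ = 1 + 8 + 8 = 17
17 = (2,3)_7 → 2³ + 3³ = 8 + 27 = 35
35 = (5,0)_7 → 5³ + 0³ = 125 + 0 = 125
125 = (2,3,6)_7 → 2³ + 3³ + 6³ = 8 + 27 + 216 = 251
251 = (5,0,6)_7 → 5³ + 0³ + 6³ = 125 + 0 + 216 = 341  — 341 repeats.
That took 10 steps.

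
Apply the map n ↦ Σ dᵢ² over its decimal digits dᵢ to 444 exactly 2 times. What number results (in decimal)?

444 → 4² + 4² + 4² = 16 + 16 + 16 = 48
48 → 4² + 8² = 16 + 64 = 80

80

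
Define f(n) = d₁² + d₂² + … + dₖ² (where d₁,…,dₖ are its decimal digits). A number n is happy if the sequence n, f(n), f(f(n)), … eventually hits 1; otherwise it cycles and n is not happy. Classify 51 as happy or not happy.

51 → 5² + 1² = 25 + 1 = 26
26 → 2² + 6² = 4 + 36 = 40
40 → 4² + 0² = 16 + 0 = 16
16 → 1² + 6² = 1 + 36 = 37
37 → 3² + 7² = 9 + 49 = 58
58 → 5² + 8² = 25 + 64 = 89
89 → 8² + 9² = 64 + 81 = 145
145 → 1² + 4² + 5² = 1 + 16 + 25 = 42
42 → 4² + 2² = 16 + 4 = 20
20 → 2² + 0² = 4 + 0 = 4
4 → 4² = 16  — 16 already seen; the sequence cycles without reaching 1.

not happy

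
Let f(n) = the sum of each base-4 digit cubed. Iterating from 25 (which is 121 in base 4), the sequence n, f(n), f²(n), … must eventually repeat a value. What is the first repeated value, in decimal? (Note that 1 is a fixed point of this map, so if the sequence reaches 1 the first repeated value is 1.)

1

25 = (1,2,1)_4 → 1³ + 2³ + 1³ = 10
10 = (2,2)_4 → 2³ + 2³ = 16
16 = (1,0,0)_4 → 1³ + 0³ + 0³ = 1  — reached the fixed point 1.
1 → 1, so 1 is the first repeated value.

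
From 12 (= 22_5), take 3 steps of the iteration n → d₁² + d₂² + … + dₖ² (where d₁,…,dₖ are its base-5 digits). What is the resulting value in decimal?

4

12 = (2,2)_5 → 2² + 2² = 8
8 = (1,3)_5 → 1² + 3² = 10
10 = (2,0)_5 → 2² + 0² = 4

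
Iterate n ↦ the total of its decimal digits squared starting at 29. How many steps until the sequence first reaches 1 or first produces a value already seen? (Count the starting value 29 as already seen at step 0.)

10

29 → 2² + 9² = 4 + 81 = 85
85 → 8² + 5² = 64 + 25 = 89
89 → 8² + 9² = 64 + 81 = 145
145 → 1² + 4² + 5² = 1 + 16 + 25 = 42
42 → 4² + 2² = 16 + 4 = 20
20 → 2² + 0² = 4 + 0 = 4
4 → 4² = 16
16 → 1² + 6² = 1 + 36 = 37
37 → 3² + 7² = 9 + 49 = 58
58 → 5² + 8² = 25 + 64 = 89  — 89 repeats.
That took 10 steps.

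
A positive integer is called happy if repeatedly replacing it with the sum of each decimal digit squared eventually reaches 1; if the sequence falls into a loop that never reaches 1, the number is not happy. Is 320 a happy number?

happy

320 → 3² + 2² + 0² = 13
13 → 1² + 3² = 10
10 → 1² + 0² = 1  — reached 1.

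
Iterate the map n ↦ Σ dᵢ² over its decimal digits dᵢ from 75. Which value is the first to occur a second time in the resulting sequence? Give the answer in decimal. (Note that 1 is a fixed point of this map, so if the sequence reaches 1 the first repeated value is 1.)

75 → 7² + 5² = 49 + 25 = 74
74 → 7² + 4² = 49 + 16 = 65
65 → 6² + 5² = 36 + 25 = 61
61 → 6² + 1² = 36 + 1 = 37
37 → 3² + 7² = 9 + 49 = 58
58 → 5² + 8² = 25 + 64 = 89
89 → 8² + 9² = 64 + 81 = 145
145 → 1² + 4² + 5² = 1 + 16 + 25 = 42
42 → 4² + 2² = 16 + 4 = 20
20 → 2² + 0² = 4 + 0 = 4
4 → 4² = 16
16 → 1² + 6² = 1 + 36 = 37  — 37 already appeared earlier.

37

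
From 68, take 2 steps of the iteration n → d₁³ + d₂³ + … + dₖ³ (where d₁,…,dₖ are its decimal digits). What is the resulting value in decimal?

68 → 728
728 → 863

863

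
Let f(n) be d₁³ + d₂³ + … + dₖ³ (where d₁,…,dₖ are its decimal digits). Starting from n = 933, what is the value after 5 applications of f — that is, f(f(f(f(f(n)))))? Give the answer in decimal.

933 → 9³ + 3³ + 3³ = 729 + 27 + 27 = 783
783 → 7³ + 8³ + 3³ = 343 + 512 + 27 = 882
882 → 8³ + 8³ + 2³ = 512 + 512 + 8 = 1032
1032 → 1³ + 0³ + 3³ + 2³ = 1 + 0 + 27 + 8 = 36
36 → 3³ + 6³ = 27 + 216 = 243

243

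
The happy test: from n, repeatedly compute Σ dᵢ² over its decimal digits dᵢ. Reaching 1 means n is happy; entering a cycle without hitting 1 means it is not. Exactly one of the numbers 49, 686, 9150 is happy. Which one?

49

49: 49 → 97 → 130 → 10 → 1  — reaches 1 (happy)
686: 686 → 136 → 46 → 52 → 29 → 85 → 89 → 145 → 42 → 20 → 4 → 16 → 37 → 58 → 89  — repeats 89 (not happy)
9150: 9150 → 107 → 50 → 25 → 29 → 85 → 89 → 145 → 42 → 20 → 4 → 16 → 37 → 58 → 89  — repeats 89 (not happy)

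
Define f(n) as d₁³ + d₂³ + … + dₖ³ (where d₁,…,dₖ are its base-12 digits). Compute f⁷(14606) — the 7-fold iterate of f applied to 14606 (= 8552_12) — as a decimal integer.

1728

14606 = (8,5,5,2)_12 → 770
770 = (5,4,2)_12 → 197
197 = (1,4,5)_12 → 190
190 = (1,3,10)_12 → 1028
1028 = (7,1,8)_12 → 856
856 = (5,11,4)_12 → 1520
1520 = (10,6,8)_12 → 1728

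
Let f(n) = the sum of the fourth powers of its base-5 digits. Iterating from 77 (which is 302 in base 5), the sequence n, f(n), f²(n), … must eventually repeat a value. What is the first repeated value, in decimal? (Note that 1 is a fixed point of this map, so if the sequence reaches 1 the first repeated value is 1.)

77 = (3,0,2)_5 → 97
97 = (3,4,2)_5 → 353
353 = (2,4,0,3)_5 → 353  — 353 already appeared earlier.

353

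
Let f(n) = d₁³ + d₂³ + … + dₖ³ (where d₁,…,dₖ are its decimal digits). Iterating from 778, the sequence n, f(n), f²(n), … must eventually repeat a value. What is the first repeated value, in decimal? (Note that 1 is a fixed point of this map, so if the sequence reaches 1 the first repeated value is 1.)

1

778 → 7³ + 7³ + 8³ = 1198
1198 → 1³ + 1³ + 9³ + 8³ = 1243
1243 → 1³ + 2³ + 4³ + 3³ = 100
100 → 1³ + 0³ + 0³ = 1  — reached the fixed point 1.
1 → 1, so 1 is the first repeated value.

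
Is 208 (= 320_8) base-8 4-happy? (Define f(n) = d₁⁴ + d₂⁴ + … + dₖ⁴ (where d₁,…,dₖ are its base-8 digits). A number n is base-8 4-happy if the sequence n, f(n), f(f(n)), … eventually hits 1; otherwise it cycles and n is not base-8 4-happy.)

208 = (3,2,0)_8 → 3⁴ + 2⁴ + 0⁴ = 81 + 16 + 0 = 97
97 = (1,4,1)_8 → 1⁴ + 4⁴ + 1⁴ = 1 + 256 + 1 = 258
258 = (4,0,2)_8 → 4⁴ + 0⁴ + 2⁴ = 256 + 0 + 16 = 272
272 = (4,2,0)_8 → 4⁴ + 2⁴ + 0⁴ = 256 + 16 + 0 = 272  — 272 already seen; the sequence cycles without reaching 1.

not base-8 4-happy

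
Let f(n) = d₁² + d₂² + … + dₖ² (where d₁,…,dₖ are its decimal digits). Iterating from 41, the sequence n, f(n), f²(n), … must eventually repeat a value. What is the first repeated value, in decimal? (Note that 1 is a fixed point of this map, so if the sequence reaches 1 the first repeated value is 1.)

41 → 4² + 1² = 16 + 1 = 17
17 → 1² + 7² = 1 + 49 = 50
50 → 5² + 0² = 25 + 0 = 25
25 → 2² + 5² = 4 + 25 = 29
29 → 2² + 9² = 4 + 81 = 85
85 → 8² + 5² = 64 + 25 = 89
89 → 8² + 9² = 64 + 81 = 145
145 → 1² + 4² + 5² = 1 + 16 + 25 = 42
42 → 4² + 2² = 16 + 4 = 20
20 → 2² + 0² = 4 + 0 = 4
4 → 4² = 16
16 → 1² + 6² = 1 + 36 = 37
37 → 3² + 7² = 9 + 49 = 58
58 → 5² + 8² = 25 + 64 = 89  — 89 already appeared earlier.

89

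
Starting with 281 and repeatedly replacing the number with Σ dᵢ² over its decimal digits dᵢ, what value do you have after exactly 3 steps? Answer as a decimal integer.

51

281 → 2² + 8² + 1² = 69
69 → 6² + 9² = 117
117 → 1² + 1² + 7² = 51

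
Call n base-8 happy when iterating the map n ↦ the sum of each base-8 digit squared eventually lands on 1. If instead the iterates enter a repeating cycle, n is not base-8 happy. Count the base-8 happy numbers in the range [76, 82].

76: 76 → 18 → 8 → 1  (reaches 1)
77: 77 → 27 → 18 → 8 → 1  (reaches 1)
78: 78 → 38 → 52 → 52  (repeats 52)
79: 79 → 51 → 45 → 50 → 40 → 25 → 10 → 5 → 25  (repeats 25)
80: 80 → 5 → 25 → 10 → 5  (repeats 5)
81: 81 → 6 → 36 → 32 → 16 → 4 → 16  (repeats 16)
82: 82 → 9 → 2 → 4 → 16 → 4  (repeats 4)
base-8 happy: 76, 77

2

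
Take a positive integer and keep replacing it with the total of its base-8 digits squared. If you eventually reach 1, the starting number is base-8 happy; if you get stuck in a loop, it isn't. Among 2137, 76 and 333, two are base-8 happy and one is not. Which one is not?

2137: 2137 → 27 → 18 → 8 → 1  — reaches 1 (base-8 happy)
76: 76 → 18 → 8 → 1  — reaches 1 (base-8 happy)
333: 333 → 51 → 45 → 50 → 40 → 25 → 10 → 5 → 25  — repeats 25 (not base-8 happy)

333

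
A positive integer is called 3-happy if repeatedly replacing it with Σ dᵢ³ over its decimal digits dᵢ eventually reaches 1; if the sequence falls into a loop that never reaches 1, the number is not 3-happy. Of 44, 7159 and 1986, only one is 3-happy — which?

7159

44: 44 → 128 → 521 → 134 → 92 → 737 → 713 → 371 → 371  — repeats 371 (not 3-happy)
7159: 7159 → 1198 → 1243 → 100 → 1  — reaches 1 (3-happy)
1986: 1986 → 1458 → 702 → 351 → 153 → 153  — repeats 153 (not 3-happy)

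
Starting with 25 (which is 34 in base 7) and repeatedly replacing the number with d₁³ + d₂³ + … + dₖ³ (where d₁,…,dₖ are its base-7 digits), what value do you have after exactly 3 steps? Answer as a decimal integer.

25 = (3,4)_7 → 3³ + 4³ = 27 + 64 = 91
91 = (1,6,0)_7 → 1³ + 6³ + 0³ = 1 + 216 + 0 = 217
217 = (4,3,0)_7 → 4³ + 3³ + 0³ = 64 + 27 + 0 = 91

91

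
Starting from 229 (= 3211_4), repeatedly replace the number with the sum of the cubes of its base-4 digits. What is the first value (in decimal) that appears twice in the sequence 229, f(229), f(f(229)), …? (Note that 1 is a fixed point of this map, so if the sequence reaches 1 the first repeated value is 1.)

1

229 = (3,2,1,1)_4 → 3³ + 2³ + 1³ + 1³ = 37
37 = (2,1,1)_4 → 2³ + 1³ + 1³ = 10
10 = (2,2)_4 → 2³ + 2³ = 16
16 = (1,0,0)_4 → 1³ + 0³ + 0³ = 1  — reached the fixed point 1.
1 → 1, so 1 is the first repeated value.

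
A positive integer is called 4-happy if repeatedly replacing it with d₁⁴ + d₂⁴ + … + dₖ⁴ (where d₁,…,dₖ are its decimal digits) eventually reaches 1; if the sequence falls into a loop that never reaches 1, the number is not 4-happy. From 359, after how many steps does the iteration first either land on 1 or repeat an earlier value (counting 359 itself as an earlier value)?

359 → 3⁴ + 5⁴ + 9⁴ = 81 + 625 + 6561 = 7267
7267 → 7⁴ + 2⁴ + 6⁴ + 7⁴ = 2401 + 16 + 1296 + 2401 = 6114
6114 → 6⁴ + 1⁴ + 1⁴ + 4⁴ = 1296 + 1 + 1 + 256 = 1554
1554 → 1⁴ + 5⁴ + 5⁴ + 4⁴ = 1 + 625 + 625 + 256 = 1507
1507 → 1⁴ + 5⁴ + 0⁴ + 7⁴ = 1 + 625 + 0 + 2401 = 3027
3027 → 3⁴ + 0⁴ + 2⁴ + 7⁴ = 81 + 0 + 16 + 2401 = 2498
2498 → 2⁴ + 4⁴ + 9⁴ + 8⁴ = 16 + 256 + 6561 + 4096 = 10929
10929 → 1⁴ + 0⁴ + 9⁴ + 2⁴ + 9⁴ = 1 + 0 + 6561 + 16 + 6561 = 13139
13139 → 1⁴ + 3⁴ + 1⁴ + 3⁴ + 9⁴ = 1 + 81 + 1 + 81 + 6561 = 6725
6725 → 6⁴ + 7⁴ + 2⁴ + 5⁴ = 1296 + 2401 + 16 + 625 = 4338
4338 → 4⁴ + 3⁴ + 3⁴ + 8⁴ = 256 + 81 + 81 + 4096 = 4514
4514 → 4⁴ + 5⁴ + 1⁴ + 4⁴ = 256 + 625 + 1 + 256 = 1138
1138 → 1⁴ + 1⁴ + 3⁴ + 8⁴ = 1 + 1 + 81 + 4096 = 4179
4179 → 4⁴ + 1⁴ + 7⁴ + 9⁴ = 256 + 1 + 2401 + 6561 = 9219
9219 → 9⁴ + 2⁴ + 1⁴ + 9⁴ = 6561 + 16 + 1 + 6561 = 13139  — 13139 repeats.
That took 15 steps.

15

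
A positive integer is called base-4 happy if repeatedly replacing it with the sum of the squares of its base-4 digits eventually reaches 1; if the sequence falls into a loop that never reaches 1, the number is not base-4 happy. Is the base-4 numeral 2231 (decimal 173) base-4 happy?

173 = (2,2,3,1)_4 → 2² + 2² + 3² + 1² = 4 + 4 + 9 + 1 = 18
18 = (1,0,2)_4 → 1² + 0² + 2² = 1 + 0 + 4 = 5
5 = (1,1)_4 → 1² + 1² = 1 + 1 = 2
2 = (2)_4 → 2² = 4
4 = (1,0)_4 → 1² + 0² = 1 + 0 = 1  — reached 1.

base-4 happy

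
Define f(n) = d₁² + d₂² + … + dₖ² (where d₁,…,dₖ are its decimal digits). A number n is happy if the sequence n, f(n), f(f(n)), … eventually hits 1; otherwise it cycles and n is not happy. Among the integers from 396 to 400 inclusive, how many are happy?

396: 396 → 126 → 41 → 17 → 50 → 25 → 29 → 85 → 89 → 145 → 42 → 20 → 4 → 16 → 37 → 58 → 89  (repeats 89)
397: 397 → 139 → 91 → 82 → 68 → 100 → 1  (reaches 1)
398: 398 → 154 → 42 → 20 → 4 → 16 → 37 → 58 → 89 → 145 → 42  (repeats 42)
399: 399 → 171 → 51 → 26 → 40 → 16 → 37 → 58 → 89 → 145 → 42 → 20 → 4 → 16  (repeats 16)
400: 400 → 16 → 37 → 58 → 89 → 145 → 42 → 20 → 4 → 16  (repeats 16)
happy: 397

1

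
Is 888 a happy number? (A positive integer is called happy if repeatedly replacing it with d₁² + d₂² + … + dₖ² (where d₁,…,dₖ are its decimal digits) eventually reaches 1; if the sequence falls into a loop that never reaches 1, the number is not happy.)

888 → 8² + 8² + 8² = 64 + 64 + 64 = 192
192 → 1² + 9² + 2² = 1 + 81 + 4 = 86
86 → 8² + 6² = 64 + 36 = 100
100 → 1² + 0² + 0² = 1 + 0 + 0 = 1  — reached 1.

happy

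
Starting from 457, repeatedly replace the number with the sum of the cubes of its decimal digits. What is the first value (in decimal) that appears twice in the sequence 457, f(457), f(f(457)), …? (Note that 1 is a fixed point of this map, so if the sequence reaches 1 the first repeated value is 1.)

457 → 4³ + 5³ + 7³ = 532
532 → 5³ + 3³ + 2³ = 160
160 → 1³ + 6³ + 0³ = 217
217 → 2³ + 1³ + 7³ = 352
352 → 3³ + 5³ + 2³ = 160  — 160 already appeared earlier.

160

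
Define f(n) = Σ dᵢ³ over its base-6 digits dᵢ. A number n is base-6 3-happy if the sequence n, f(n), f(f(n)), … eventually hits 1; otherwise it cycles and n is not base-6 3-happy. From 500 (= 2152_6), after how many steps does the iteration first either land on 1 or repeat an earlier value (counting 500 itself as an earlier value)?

3

500 = (2,1,5,2)_6 → 2³ + 1³ + 5³ + 2³ = 8 + 1 + 125 + 8 = 142
142 = (3,5,4)_6 → 3³ + 5³ + 4³ = 27 + 125 + 64 = 216
216 = (1,0,0,0)_6 → 1³ + 0³ + 0³ + 0³ = 1 + 0 + 0 + 0 = 1  — reached 1.
That took 3 steps.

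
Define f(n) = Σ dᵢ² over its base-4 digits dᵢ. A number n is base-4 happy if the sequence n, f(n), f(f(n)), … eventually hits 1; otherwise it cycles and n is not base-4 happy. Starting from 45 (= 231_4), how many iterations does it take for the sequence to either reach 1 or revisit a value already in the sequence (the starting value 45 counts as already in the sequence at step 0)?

45 = (2,3,1)_4 → 14
14 = (3,2)_4 → 13
13 = (3,1)_4 → 10
10 = (2,2)_4 → 8
8 = (2,0)_4 → 4
4 = (1,0)_4 → 1  — reached 1.
That took 6 steps.

6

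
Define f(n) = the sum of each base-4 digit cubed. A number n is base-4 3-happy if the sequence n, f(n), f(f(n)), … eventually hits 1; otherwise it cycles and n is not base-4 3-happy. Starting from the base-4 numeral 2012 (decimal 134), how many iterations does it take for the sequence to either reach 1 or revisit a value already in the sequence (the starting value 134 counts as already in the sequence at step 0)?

4

134 = (2,0,1,2)_4 → 2³ + 0³ + 1³ + 2³ = 17
17 = (1,0,1)_4 → 1³ + 0³ + 1³ = 2
2 = (2)_4 → 2³ = 8
8 = (2,0)_4 → 2³ + 0³ = 8  — 8 repeats.
That took 4 steps.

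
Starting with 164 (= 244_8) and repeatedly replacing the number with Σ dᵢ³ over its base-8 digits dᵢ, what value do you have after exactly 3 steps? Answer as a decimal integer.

2

164 = (2,4,4)_8 → 2³ + 4³ + 4³ = 8 + 64 + 64 = 136
136 = (2,1,0)_8 → 2³ + 1³ + 0³ = 8 + 1 + 0 = 9
9 = (1,1)_8 → 1³ + 1³ = 1 + 1 = 2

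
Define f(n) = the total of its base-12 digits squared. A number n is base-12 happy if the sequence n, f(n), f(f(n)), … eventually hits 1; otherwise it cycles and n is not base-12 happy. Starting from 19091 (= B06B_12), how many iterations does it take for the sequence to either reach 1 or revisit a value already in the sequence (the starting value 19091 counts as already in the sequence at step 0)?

19091 = (11,0,6,11)_12 → 11² + 0² + 6² + 11² = 121 + 0 + 36 + 121 = 278
278 = (1,11,2)_12 → 1² + 11² + 2² = 1 + 121 + 4 = 126
126 = (10,6)_12 → 10² + 6² = 100 + 36 = 136
136 = (11,4)_12 → 11² + 4² = 121 + 16 = 137
137 = (11,5)_12 → 11² + 5² = 121 + 25 = 146
146 = (1,0,2)_12 → 1² + 0² + 2² = 1 + 0 + 4 = 5
5 = (5)_12 → 5² = 25
25 = (2,1)_12 → 2² + 1² = 4 + 1 = 5  — 5 repeats.
That took 8 steps.

8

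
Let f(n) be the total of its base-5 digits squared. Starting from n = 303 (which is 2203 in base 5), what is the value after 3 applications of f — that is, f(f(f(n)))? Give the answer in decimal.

303 = (2,2,0,3)_5 → 17
17 = (3,2)_5 → 13
13 = (2,3)_5 → 13

13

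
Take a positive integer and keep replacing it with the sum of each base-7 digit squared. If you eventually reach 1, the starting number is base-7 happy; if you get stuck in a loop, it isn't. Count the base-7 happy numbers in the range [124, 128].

1

124: 124 → 38 → 34 → 52 → 10 → 10  (repeats 10)
125: 125 → 49 → 1  (reaches 1)
126: 126 → 20 → 40 → 50 → 2 → 4 → 16 → 8 → 2  (repeats 2)
127: 127 → 21 → 9 → 5 → 25 → 25  (repeats 25)
128: 128 → 24 → 18 → 20 → 40 → 50 → 2 → 4 → 16 → 8 → 2  (repeats 2)
base-7 happy: 125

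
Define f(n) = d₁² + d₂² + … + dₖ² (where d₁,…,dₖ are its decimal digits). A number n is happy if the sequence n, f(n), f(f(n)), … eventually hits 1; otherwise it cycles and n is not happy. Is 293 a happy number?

happy

293 → 2² + 9² + 3² = 4 + 81 + 9 = 94
94 → 9² + 4² = 81 + 16 = 97
97 → 9² + 7² = 81 + 49 = 130
130 → 1² + 3² + 0² = 1 + 9 + 0 = 10
10 → 1² + 0² = 1 + 0 = 1  — reached 1.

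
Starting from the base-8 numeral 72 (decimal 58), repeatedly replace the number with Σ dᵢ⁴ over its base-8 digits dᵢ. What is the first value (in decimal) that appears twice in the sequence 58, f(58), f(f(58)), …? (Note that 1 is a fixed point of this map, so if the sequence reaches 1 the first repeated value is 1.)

1

58 = (7,2)_8 → 2417
2417 = (4,5,6,1)_8 → 2178
2178 = (4,2,0,2)_8 → 288
288 = (4,4,0)_8 → 512
512 = (1,0,0,0)_8 → 1  — reached the fixed point 1.
1 → 1, so 1 is the first repeated value.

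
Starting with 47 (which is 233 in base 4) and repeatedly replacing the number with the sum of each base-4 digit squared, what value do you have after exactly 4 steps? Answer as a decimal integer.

47 = (2,3,3)_4 → 2² + 3² + 3² = 22
22 = (1,1,2)_4 → 1² + 1² + 2² = 6
6 = (1,2)_4 → 1² + 2² = 5
5 = (1,1)_4 → 1² + 1² = 2

2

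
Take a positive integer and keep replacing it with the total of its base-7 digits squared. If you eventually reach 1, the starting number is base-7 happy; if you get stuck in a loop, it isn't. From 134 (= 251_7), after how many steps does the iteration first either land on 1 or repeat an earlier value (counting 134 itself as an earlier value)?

9

134 = (2,5,1)_7 → 2² + 5² + 1² = 4 + 25 + 1 = 30
30 = (4,2)_7 → 4² + 2² = 16 + 4 = 20
20 = (2,6)_7 → 2² + 6² = 4 + 36 = 40
40 = (5,5)_7 → 5² + 5² = 25 + 25 = 50
50 = (1,0,1)_7 → 1² + 0² + 1² = 1 + 0 + 1 = 2
2 = (2)_7 → 2² = 4
4 = (4)_7 → 4² = 16
16 = (2,2)_7 → 2² + 2² = 4 + 4 = 8
8 = (1,1)_7 → 1² + 1² = 1 + 1 = 2  — 2 repeats.
That took 9 steps.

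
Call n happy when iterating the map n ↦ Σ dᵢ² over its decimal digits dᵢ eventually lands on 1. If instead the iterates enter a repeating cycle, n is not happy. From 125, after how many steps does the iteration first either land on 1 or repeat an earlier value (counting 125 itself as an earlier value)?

125 → 1² + 2² + 5² = 1 + 4 + 25 = 30
30 → 3² + 0² = 9 + 0 = 9
9 → 9² = 81
81 → 8² + 1² = 64 + 1 = 65
65 → 6² + 5² = 36 + 25 = 61
61 → 6² + 1² = 36 + 1 = 37
37 → 3² + 7² = 9 + 49 = 58
58 → 5² + 8² = 25 + 64 = 89
89 → 8² + 9² = 64 + 81 = 145
145 → 1² + 4² + 5² = 1 + 16 + 25 = 42
42 → 4² + 2² = 16 + 4 = 20
20 → 2² + 0² = 4 + 0 = 4
4 → 4² = 16
16 → 1² + 6² = 1 + 36 = 37  — 37 repeats.
That took 14 steps.

14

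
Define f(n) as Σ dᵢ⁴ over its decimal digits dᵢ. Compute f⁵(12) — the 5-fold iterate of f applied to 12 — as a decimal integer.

12 → 1⁴ + 2⁴ = 1 + 16 = 17
17 → 1⁴ + 7⁴ = 1 + 2401 = 2402
2402 → 2⁴ + 4⁴ + 0⁴ + 2⁴ = 16 + 256 + 0 + 16 = 288
288 → 2⁴ + 8⁴ + 8⁴ = 16 + 4096 + 4096 = 8208
8208 → 8⁴ + 2⁴ + 0⁴ + 8⁴ = 4096 + 16 + 0 + 4096 = 8208

8208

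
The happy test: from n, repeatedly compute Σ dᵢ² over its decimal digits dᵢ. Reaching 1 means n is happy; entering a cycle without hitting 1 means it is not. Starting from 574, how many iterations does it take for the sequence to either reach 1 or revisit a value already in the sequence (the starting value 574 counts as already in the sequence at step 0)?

13

574 → 5² + 7² + 4² = 25 + 49 + 16 = 90
90 → 9² + 0² = 81 + 0 = 81
81 → 8² + 1² = 64 + 1 = 65
65 → 6² + 5² = 36 + 25 = 61
61 → 6² + 1² = 36 + 1 = 37
37 → 3² + 7² = 9 + 49 = 58
58 → 5² + 8² = 25 + 64 = 89
89 → 8² + 9² = 64 + 81 = 145
145 → 1² + 4² + 5² = 1 + 16 + 25 = 42
42 → 4² + 2² = 16 + 4 = 20
20 → 2² + 0² = 4 + 0 = 4
4 → 4² = 16
16 → 1² + 6² = 1 + 36 = 37  — 37 repeats.
That took 13 steps.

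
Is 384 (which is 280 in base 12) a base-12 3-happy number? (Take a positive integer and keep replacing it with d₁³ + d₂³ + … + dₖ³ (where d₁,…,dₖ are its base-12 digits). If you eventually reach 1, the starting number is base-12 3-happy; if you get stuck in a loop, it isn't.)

base-12 3-happy

384 = (2,8,0)_12 → 2³ + 8³ + 0³ = 8 + 512 + 0 = 520
520 = (3,7,4)_12 → 3³ + 7³ + 4³ = 27 + 343 + 64 = 434
434 = (3,0,2)_12 → 3³ + 0³ + 2³ = 27 + 0 + 8 = 35
35 = (2,11)_12 → 2³ + 11³ = 8 + 1331 = 1339
1339 = (9,3,7)_12 → 9³ + 3³ + 7³ = 729 + 27 + 343 = 1099
1099 = (7,7,7)_12 → 7³ + 7³ + 7³ = 343 + 343 + 343 = 1029
1029 = (7,1,9)_12 → 7³ + 1³ + 9³ = 343 + 1 + 729 = 1073
1073 = (7,5,5)_12 → 7³ + 5³ + 5³ = 343 + 125 + 125 = 593
593 = (4,1,5)_12 → 4³ + 1³ + 5³ = 64 + 1 + 125 = 190
190 = (1,3,10)_12 → 1³ + 3³ + 10³ = 1 + 27 + 1000 = 1028
1028 = (7,1,8)_12 → 7³ + 1³ + 8³ = 343 + 1 + 512 = 856
856 = (5,11,4)_12 → 5³ + 11³ + 4³ = 125 + 1331 + 64 = 1520
1520 = (10,6,8)_12 → 10³ + 6³ + 8³ = 1000 + 216 + 512 = 1728
1728 = (1,0,0,0)_12 → 1³ + 0³ + 0³ + 0³ = 1 + 0 + 0 + 0 = 1  — reached 1.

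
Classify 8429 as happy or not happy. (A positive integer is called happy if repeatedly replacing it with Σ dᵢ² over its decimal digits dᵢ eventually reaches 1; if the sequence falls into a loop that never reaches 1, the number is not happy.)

not happy

8429 → 8² + 4² + 2² + 9² = 165
165 → 1² + 6² + 5² = 62
62 → 6² + 2² = 40
40 → 4² + 0² = 16
16 → 1² + 6² = 37
37 → 3² + 7² = 58
58 → 5² + 8² = 89
89 → 8² + 9² = 145
145 → 1² + 4² + 5² = 42
42 → 4² + 2² = 20
20 → 2² + 0² = 4
4 → 4² = 16  — 16 already seen; the sequence cycles without reaching 1.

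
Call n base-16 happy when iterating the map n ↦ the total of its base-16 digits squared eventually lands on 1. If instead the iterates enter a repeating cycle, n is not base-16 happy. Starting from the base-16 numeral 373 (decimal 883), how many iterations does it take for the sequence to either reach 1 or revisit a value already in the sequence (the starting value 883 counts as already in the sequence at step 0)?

883 = (3,7,3)_16 → 3² + 7² + 3² = 67
67 = (4,3)_16 → 4² + 3² = 25
25 = (1,9)_16 → 1² + 9² = 82
82 = (5,2)_16 → 5² + 2² = 29
29 = (1,13)_16 → 1² + 13² = 170
170 = (10,10)_16 → 10² + 10² = 200
200 = (12,8)_16 → 12² + 8² = 208
208 = (13,0)_16 → 13² + 0² = 169
169 = (10,9)_16 → 10² + 9² = 181
181 = (11,5)_16 → 11² + 5² = 146
146 = (9,2)_16 → 9² + 2² = 85
85 = (5,5)_16 → 5² + 5² = 50
50 = (3,2)_16 → 3² + 2² = 13
13 = (13)_16 → 13² = 169  — 169 repeats.
That took 14 steps.

14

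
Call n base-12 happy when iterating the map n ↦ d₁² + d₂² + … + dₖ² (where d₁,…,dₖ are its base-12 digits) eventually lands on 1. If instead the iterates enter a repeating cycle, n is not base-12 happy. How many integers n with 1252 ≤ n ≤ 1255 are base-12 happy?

1252: 1252 → 144 → 1  — base-12 happy
1253: 1253 → 153 → 82 → 136 → 137 → 146 → 5 → 25 → 5  — not base-12 happy
1254: 1254 → 164 → 66 → 61 → 26 → 8 → 64 → 41 → 34 → 104 → 128 → 164  — not base-12 happy
1255: 1255 → 177 → 86 → 53 → 41 → 34 → 104 → 128 → 164 → 66 → 61 → 26 → 8 → 64 → 41  — not base-12 happy
base-12 happy: 1252

1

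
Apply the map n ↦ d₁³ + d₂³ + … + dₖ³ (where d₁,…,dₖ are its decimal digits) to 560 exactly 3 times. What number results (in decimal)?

560 → 5³ + 6³ + 0³ = 341
341 → 3³ + 4³ + 1³ = 92
92 → 9³ + 2³ = 737

737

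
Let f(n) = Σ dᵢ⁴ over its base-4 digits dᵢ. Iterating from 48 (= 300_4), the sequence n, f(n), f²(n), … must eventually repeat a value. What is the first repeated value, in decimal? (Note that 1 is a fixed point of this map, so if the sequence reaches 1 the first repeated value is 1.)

48 = (3,0,0)_4 → 81
81 = (1,1,0,1)_4 → 3
3 = (3)_4 → 81  — 81 already appeared earlier.

81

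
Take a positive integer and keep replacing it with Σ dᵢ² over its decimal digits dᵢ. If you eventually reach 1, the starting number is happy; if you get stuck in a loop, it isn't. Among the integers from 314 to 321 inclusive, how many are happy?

2

314: 314 → 26 → 40 → 16 → 37 → 58 → 89 → 145 → 42 → 20 → 4 → 16  (repeats 16)
315: 315 → 35 → 34 → 25 → 29 → 85 → 89 → 145 → 42 → 20 → 4 → 16 → 37 → 58 → 89  (repeats 89)
316: 316 → 46 → 52 → 29 → 85 → 89 → 145 → 42 → 20 → 4 → 16 → 37 → 58 → 89  (repeats 89)
317: 317 → 59 → 106 → 37 → 58 → 89 → 145 → 42 → 20 → 4 → 16 → 37  (repeats 37)
318: 318 → 74 → 65 → 61 → 37 → 58 → 89 → 145 → 42 → 20 → 4 → 16 → 37  (repeats 37)
319: 319 → 91 → 82 → 68 → 100 → 1  (reaches 1)
320: 320 → 13 → 10 → 1  (reaches 1)
321: 321 → 14 → 17 → 50 → 25 → 29 → 85 → 89 → 145 → 42 → 20 → 4 → 16 → 37 → 58 → 89  (repeats 89)
happy: 319, 320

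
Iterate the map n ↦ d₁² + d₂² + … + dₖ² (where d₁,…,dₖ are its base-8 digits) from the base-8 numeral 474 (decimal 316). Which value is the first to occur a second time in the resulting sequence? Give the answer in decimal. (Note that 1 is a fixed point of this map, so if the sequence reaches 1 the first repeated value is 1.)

316 = (4,7,4)_8 → 4² + 7² + 4² = 81
81 = (1,2,1)_8 → 1² + 2² + 1² = 6
6 = (6)_8 → 6² = 36
36 = (4,4)_8 → 4² + 4² = 32
32 = (4,0)_8 → 4² + 0² = 16
16 = (2,0)_8 → 2² + 0² = 4
4 = (4)_8 → 4² = 16  — 16 already appeared earlier.

16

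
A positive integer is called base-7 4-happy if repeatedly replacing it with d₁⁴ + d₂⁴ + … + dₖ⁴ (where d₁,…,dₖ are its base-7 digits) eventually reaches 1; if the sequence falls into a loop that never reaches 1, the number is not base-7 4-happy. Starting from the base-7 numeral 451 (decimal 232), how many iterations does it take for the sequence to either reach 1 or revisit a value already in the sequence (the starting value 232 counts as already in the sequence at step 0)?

232 = (4,5,1)_7 → 4⁴ + 5⁴ + 1⁴ = 882
882 = (2,4,0,0)_7 → 2⁴ + 4⁴ + 0⁴ + 0⁴ = 272
272 = (5,3,6)_7 → 5⁴ + 3⁴ + 6⁴ = 2002
2002 = (5,5,6,0)_7 → 5⁴ + 5⁴ + 6⁴ + 0⁴ = 2546
2546 = (1,0,2,6,5)_7 → 1⁴ + 0⁴ + 2⁴ + 6⁴ + 5⁴ = 1938
1938 = (5,4,3,6)_7 → 5⁴ + 4⁴ + 3⁴ + 6⁴ = 2258
2258 = (6,4,0,4)_7 → 6⁴ + 4⁴ + 0⁴ + 4⁴ = 1808
1808 = (5,1,6,2)_7 → 5⁴ + 1⁴ + 6⁴ + 2⁴ = 1938  — 1938 repeats.
That took 8 steps.

8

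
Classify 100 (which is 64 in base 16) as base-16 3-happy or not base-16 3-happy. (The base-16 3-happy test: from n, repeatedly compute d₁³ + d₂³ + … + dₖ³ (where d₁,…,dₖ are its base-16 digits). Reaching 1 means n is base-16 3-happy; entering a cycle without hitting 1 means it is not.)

100 = (6,4)_16 → 6³ + 4³ = 216 + 64 = 280
280 = (1,1,8)_16 → 1³ + 1³ + 8³ = 1 + 1 + 512 = 514
514 = (2,0,2)_16 → 2³ + 0³ + 2³ = 8 + 0 + 8 = 16
16 = (1,0)_16 → 1³ + 0³ = 1 + 0 = 1  — reached 1.

base-16 3-happy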